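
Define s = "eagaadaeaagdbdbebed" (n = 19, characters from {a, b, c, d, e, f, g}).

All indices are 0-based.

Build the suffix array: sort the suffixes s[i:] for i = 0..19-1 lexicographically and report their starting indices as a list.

[3, 8, 4, 6, 1, 9, 12, 14, 16, 18, 5, 11, 13, 7, 0, 15, 17, 2, 10]

sorted suffixes:
  #0 SA[0]=3  'aadaeaagdbdbebed'
  #1 SA[1]=8  'aagdbdbebed'
  #2 SA[2]=4  'adaeaagdbdbebed'
  #3 SA[3]=6  'aeaagdbdbebed'
  #4 SA[4]=1  'agaadaeaagdbdbebed'
  #5 SA[5]=9  'agdbdbebed'
  #6 SA[6]=12  'bdbebed'
  #7 SA[7]=14  'bebed'
  #8 SA[8]=16  'bed'
  #9 SA[9]=18  'd'
  #10 SA[10]=5  'daeaagdbdbebed'
  #11 SA[11]=11  'dbdbebed'
  #12 SA[12]=13  'dbebed'
  #13 SA[13]=7  'eaagdbdbebed'
  #14 SA[14]=0  'eagaadaeaagdbdbebed'
  #15 SA[15]=15  'ebed'
  #16 SA[16]=17  'ed'
  #17 SA[17]=2  'gaadaeaagdbdbebed'
  #18 SA[18]=10  'gdbdbebed'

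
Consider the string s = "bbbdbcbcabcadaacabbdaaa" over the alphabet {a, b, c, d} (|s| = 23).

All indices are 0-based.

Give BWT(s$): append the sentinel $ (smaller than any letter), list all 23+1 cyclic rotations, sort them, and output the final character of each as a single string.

aaaddccac$abcadbbabbbbab

rank  rotation                  last
    0  $bbbdbcbcabcadaacabbdaaa  a
    1  a$bbbdbcbcabcadaacabbdaa  a
    2  aa$bbbdbcbcabcadaacabbda  a
    3  aaa$bbbdbcbcabcadaacabbd  d
    4  aacabbdaaa$bbbdbcbcabcad  d
    5  abbdaaa$bbbdbcbcabcadaac  c
    6  abcadaacabbdaaa$bbbdbcbc  c
    7  acabbdaaa$bbbdbcbcabcada  a
    8  adaacabbdaaa$bbbdbcbcabc  c
    9  bbbdbcbcabcadaacabbdaaa$  $
   10  bbdaaa$bbbdbcbcabcadaaca  a
   11  bbdbcbcabcadaacabbdaaa$b  b
   12  bcabcadaacabbdaaa$bbbdbc  c
   13  bcadaacabbdaaa$bbbdbcbca  a
   14  bcbcabcadaacabbdaaa$bbbd  d
   15  bdaaa$bbbdbcbcabcadaacab  b
   16  bdbcbcabcadaacabbdaaa$bb  b
   17  cabbdaaa$bbbdbcbcabcadaa  a
   18  cabcadaacabbdaaa$bbbdbcb  b
   19  cadaacabbdaaa$bbbdbcbcab  b
   20  cbcabcadaacabbdaaa$bbbdb  b
   21  daaa$bbbdbcbcabcadaacabb  b
   22  daacabbdaaa$bbbdbcbcabca  a
   23  dbcbcabcadaacabbdaaa$bbb  b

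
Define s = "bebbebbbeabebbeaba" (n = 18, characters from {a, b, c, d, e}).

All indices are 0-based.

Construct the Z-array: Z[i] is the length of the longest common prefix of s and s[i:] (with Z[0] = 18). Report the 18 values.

Z[0]=18
i=1: i≥r, start 0; Z[1]=0
i=2: i≥r, start 0; Z[2]=1 extend→box=[2,3)
i=3: i≥r, start 0; Z[3]=4 extend→box=[3,7)
i=4: min(r-i=3, Z[1]=0)=0; Z[4]=0
i=5: min(r-i=2, Z[2]=1)=1; Z[5]=1
i=6: min(r-i=1, Z[3]=4)=1; Z[6]=1
i=7: i≥r, start 0; Z[7]=2 extend→box=[7,9)
i=8: min(r-i=1, Z[1]=0)=0; Z[8]=0
i=9: i≥r, start 0; Z[9]=0
i=10: i≥r, start 0; Z[10]=5 extend→box=[10,15)
i=11: min(r-i=4, Z[1]=0)=0; Z[11]=0
i=12: min(r-i=3, Z[2]=1)=1; Z[12]=1
i=13: min(r-i=2, Z[3]=4)=2; Z[13]=2
i=14: min(r-i=1, Z[4]=0)=0; Z[14]=0
i=15: i≥r, start 0; Z[15]=0
i=16: i≥r, start 0; Z[16]=1 extend→box=[16,17)
i=17: i≥r, start 0; Z[17]=0

[18, 0, 1, 4, 0, 1, 1, 2, 0, 0, 5, 0, 1, 2, 0, 0, 1, 0]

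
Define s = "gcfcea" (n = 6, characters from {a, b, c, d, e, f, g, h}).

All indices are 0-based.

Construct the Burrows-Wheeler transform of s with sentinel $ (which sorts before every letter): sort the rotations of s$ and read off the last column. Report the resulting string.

rank  rotation last
    0  $gcfcea  a
    1  a$gcfce  e
    2  cea$gcf  f
    3  cfcea$g  g
    4  ea$gcfc  c
    5  fcea$gc  c
    6  gcfcea$  $

aefgcc$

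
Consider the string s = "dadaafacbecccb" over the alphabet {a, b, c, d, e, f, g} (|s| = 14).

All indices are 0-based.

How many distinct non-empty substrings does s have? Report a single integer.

94

rank→(start, suffix):
  0 → (3, 'aafacbecccb')
  1 → (6, 'acbecccb')
  2 → (1, 'adaafacbecccb')
  3 → (4, 'afacbecccb')
  4 → (13, 'b')
  5 → (8, 'becccb')
  6 → (12, 'cb')
  7 → (7, 'cbecccb')
  8 → (11, 'ccb')
  9 → (10, 'cccb')
  10 → (2, 'daafacbecccb')
  11 → (0, 'dadaafacbecccb')
  12 → (9, 'ecccb')
  13 → (5, 'facbecccb')

SA = [3, 6, 1, 4, 13, 8, 12, 7, 11, 10, 2, 0, 9, 5]
[i] adj suffixes → lcp
  [1] 3/6 → 1 ('a')
  [2] 6/1 → 1 ('a')
  [3] 1/4 → 1 ('a')
  [4] 4/13 → 0 ('')
  [5] 13/8 → 1 ('b')
  [6] 8/12 → 0 ('')
  [7] 12/7 → 2 ('cb')
  [8] 7/11 → 1 ('c')
  [9] 11/10 → 2 ('cc')
  [10] 10/2 → 0 ('')
  [11] 2/0 → 2 ('da')
  [12] 0/9 → 0 ('')
  [13] 9/5 → 0 ('')

n(n+1)/2 = 14·15/2 = 105
Σ LCP = 0 + 1 + 1 + 1 + 0 + 1 + 0 + 2 + 1 + 2 + 0 + 2 + 0 + 0 = 11
distinct = 105 − 11 = 94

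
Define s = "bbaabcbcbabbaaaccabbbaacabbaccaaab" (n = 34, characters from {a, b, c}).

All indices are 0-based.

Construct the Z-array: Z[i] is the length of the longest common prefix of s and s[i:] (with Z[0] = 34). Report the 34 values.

Z[0]=34
i=1: outside box; Z[1]=1 scan→box=[1,2)
i=2: outside box; Z[2]=0
i=3: outside box; Z[3]=0
i=4: outside box; Z[4]=1 scan→box=[4,5)
i=5: outside box; Z[5]=0
i=6: outside box; Z[6]=1 scan→box=[6,7)
i=7: outside box; Z[7]=0
i=8: outside box; Z[8]=1 scan→box=[8,9)
i=9: outside box; Z[9]=0
i=10: outside box; Z[10]=4 scan→box=[10,14)
i=11: min(r-i=3, Z[1]=1)=1; Z[11]=1
i=12: min(r-i=2, Z[2]=0)=0; Z[12]=0
i=13: min(r-i=1, Z[3]=0)=0; Z[13]=0
i=14: outside box; Z[14]=0
i=15: outside box; Z[15]=0
i=16: outside box; Z[16]=0
i=17: outside box; Z[17]=0
i=18: outside box; Z[18]=2 scan→box=[18,20)
i=19: min(r-i=1, Z[1]=1)=1; Z[19]=4 scan→box=[19,23)
i=20: min(r-i=3, Z[1]=1)=1; Z[20]=1
i=21: min(r-i=2, Z[2]=0)=0; Z[21]=0
i=22: min(r-i=1, Z[3]=0)=0; Z[22]=0
i=23: outside box; Z[23]=0
i=24: outside box; Z[24]=0
i=25: outside box; Z[25]=3 scan→box=[25,28)
i=26: min(r-i=2, Z[1]=1)=1; Z[26]=1
i=27: min(r-i=1, Z[2]=0)=0; Z[27]=0
i=28: outside box; Z[28]=0
i=29: outside box; Z[29]=0
i=30: outside box; Z[30]=0
i=31: outside box; Z[31]=0
i=32: outside box; Z[32]=0
i=33: outside box; Z[33]=1 scan→box=[33,34)

[34, 1, 0, 0, 1, 0, 1, 0, 1, 0, 4, 1, 0, 0, 0, 0, 0, 0, 2, 4, 1, 0, 0, 0, 0, 3, 1, 0, 0, 0, 0, 0, 0, 1]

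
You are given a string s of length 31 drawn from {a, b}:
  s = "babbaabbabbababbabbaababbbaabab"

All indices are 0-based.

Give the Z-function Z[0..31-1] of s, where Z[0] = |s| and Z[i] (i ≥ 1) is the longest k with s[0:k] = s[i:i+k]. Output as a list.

Z[0]=31
i=1: i≥r, start 0; Z[1]=0
i=2: i≥r, start 0; Z[2]=1 extend→box=[2,3)
i=3: i≥r, start 0; Z[3]=2 extend→box=[3,5)
i=4: min(r-i=1, Z[1]=0)=0; Z[4]=0
i=5: i≥r, start 0; Z[5]=0
i=6: i≥r, start 0; Z[6]=1 extend→box=[6,7)
i=7: i≥r, start 0; Z[7]=5 extend→box=[7,12)
i=8: min(r-i=4, Z[1]=0)=0; Z[8]=0
i=9: min(r-i=3, Z[2]=1)=1; Z[9]=1
i=10: min(r-i=2, Z[3]=2)=2; Z[10]=3 extend→box=[10,13)
i=11: min(r-i=2, Z[1]=0)=0; Z[11]=0
i=12: min(r-i=1, Z[2]=1)=1; Z[12]=5 extend→box=[12,17)
i=13: min(r-i=4, Z[1]=0)=0; Z[13]=0
i=14: min(r-i=3, Z[2]=1)=1; Z[14]=1
i=15: min(r-i=2, Z[3]=2)=2; Z[15]=7 extend→box=[15,22)
i=16: min(r-i=6, Z[1]=0)=0; Z[16]=0
i=17: min(r-i=5, Z[2]=1)=1; Z[17]=1
i=18: min(r-i=4, Z[3]=2)=2; Z[18]=2
i=19: min(r-i=3, Z[4]=0)=0; Z[19]=0
i=20: min(r-i=2, Z[5]=0)=0; Z[20]=0
i=21: min(r-i=1, Z[6]=1)=1; Z[21]=4 extend→box=[21,25)
i=22: min(r-i=3, Z[1]=0)=0; Z[22]=0
i=23: min(r-i=2, Z[2]=1)=1; Z[23]=1
i=24: min(r-i=1, Z[3]=2)=1; Z[24]=1
i=25: i≥r, start 0; Z[25]=2 extend→box=[25,27)
i=26: min(r-i=1, Z[1]=0)=0; Z[26]=0
i=27: i≥r, start 0; Z[27]=0
i=28: i≥r, start 0; Z[28]=3 extend→box=[28,31)
i=29: min(r-i=2, Z[1]=0)=0; Z[29]=0
i=30: min(r-i=1, Z[2]=1)=1; Z[30]=1

[31, 0, 1, 2, 0, 0, 1, 5, 0, 1, 3, 0, 5, 0, 1, 7, 0, 1, 2, 0, 0, 4, 0, 1, 1, 2, 0, 0, 3, 0, 1]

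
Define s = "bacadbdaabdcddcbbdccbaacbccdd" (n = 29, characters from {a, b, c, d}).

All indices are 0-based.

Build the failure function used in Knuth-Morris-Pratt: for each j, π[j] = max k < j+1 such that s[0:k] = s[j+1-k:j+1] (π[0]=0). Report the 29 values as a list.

[0, 0, 0, 0, 0, 1, 0, 0, 0, 1, 0, 0, 0, 0, 0, 1, 1, 0, 0, 0, 1, 2, 0, 0, 1, 0, 0, 0, 0]

π[0] = 0
j=1 s[j]='a': π[1]=0 (border '')
j=2 s[j]='c': π[2]=0 (border '')
j=3 s[j]='a': π[3]=0 (border '')
j=4 s[j]='d': π[4]=0 (border '')
j=5 s[j]='b': π[5]=1 (border 'b')
j=6 s[j]='d': k: 1→0; π[6]=0 (border '')
j=7 s[j]='a': π[7]=0 (border '')
j=8 s[j]='a': π[8]=0 (border '')
j=9 s[j]='b': π[9]=1 (border 'b')
j=10 s[j]='d': k: 1→0; π[10]=0 (border '')
j=11 s[j]='c': π[11]=0 (border '')
j=12 s[j]='d': π[12]=0 (border '')
j=13 s[j]='d': π[13]=0 (border '')
j=14 s[j]='c': π[14]=0 (border '')
j=15 s[j]='b': π[15]=1 (border 'b')
j=16 s[j]='b': k: 1→0; π[16]=1 (border 'b')
j=17 s[j]='d': k: 1→0; π[17]=0 (border '')
j=18 s[j]='c': π[18]=0 (border '')
j=19 s[j]='c': π[19]=0 (border '')
j=20 s[j]='b': π[20]=1 (border 'b')
j=21 s[j]='a': π[21]=2 (border 'ba')
j=22 s[j]='a': k: 2→0; π[22]=0 (border '')
j=23 s[j]='c': π[23]=0 (border '')
j=24 s[j]='b': π[24]=1 (border 'b')
j=25 s[j]='c': k: 1→0; π[25]=0 (border '')
j=26 s[j]='c': π[26]=0 (border '')
j=27 s[j]='d': π[27]=0 (border '')
j=28 s[j]='d': π[28]=0 (border '')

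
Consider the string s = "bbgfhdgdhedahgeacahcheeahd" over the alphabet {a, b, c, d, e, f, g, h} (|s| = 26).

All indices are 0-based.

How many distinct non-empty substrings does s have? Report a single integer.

328

rank | idx | suffix
   0 |  15 | acahcheeahd
   1 |  17 | ahcheeahd
   2 |  23 | ahd
   3 |  11 | ahgeacahcheeahd
   4 |   0 | bbgfhdgdhedahgeacahcheeahd
   5 |   1 | bgfhdgdhedahgeacahcheeahd
   6 |  16 | cahcheeahd
   7 |  19 | cheeahd
   8 |  25 | d
   9 |  10 | dahgeacahcheeahd
  10 |   5 | dgdhedahgeacahcheeahd
  11 |   7 | dhedahgeacahcheeahd
  12 |  14 | eacahcheeahd
  13 |  22 | eahd
  14 |   9 | edahgeacahcheeahd
  15 |  21 | eeahd
  16 |   3 | fhdgdhedahgeacahcheeahd
  17 |   6 | gdhedahgeacahcheeahd
  18 |  13 | geacahcheeahd
  19 |   2 | gfhdgdhedahgeacahcheeahd
  20 |  18 | hcheeahd
  21 |  24 | hd
  22 |   4 | hdgdhedahgeacahcheeahd
  23 |   8 | hedahgeacahcheeahd
  24 |  20 | heeahd
  25 |  12 | hgeacahcheeahd

SA = [15, 17, 23, 11, 0, 1, 16, 19, 25, 10, 5, 7, 14, 22, 9, 21, 3, 6, 13, 2, 18, 24, 4, 8, 20, 12]
[i] adj suffixes → lcp
  [1] 15/17 → 1 ('a')
  [2] 17/23 → 2 ('ah')
  [3] 23/11 → 2 ('ah')
  [4] 11/0 → 0 ('')
  [5] 0/1 → 1 ('b')
  [6] 1/16 → 0 ('')
  [7] 16/19 → 1 ('c')
  [8] 19/25 → 0 ('')
  [9] 25/10 → 1 ('d')
  [10] 10/5 → 1 ('d')
  [11] 5/7 → 1 ('d')
  [12] 7/14 → 0 ('')
  [13] 14/22 → 2 ('ea')
  [14] 22/9 → 1 ('e')
  [15] 9/21 → 1 ('e')
  [16] 21/3 → 0 ('')
  [17] 3/6 → 0 ('')
  [18] 6/13 → 1 ('g')
  [19] 13/2 → 1 ('g')
  [20] 2/18 → 0 ('')
  [21] 18/24 → 1 ('h')
  [22] 24/4 → 2 ('hd')
  [23] 4/8 → 1 ('h')
  [24] 8/20 → 2 ('he')
  [25] 20/12 → 1 ('h')

n(n+1)/2 = 26·27/2 = 351
Σ LCP = 0 + 1 + 2 + 2 + 0 + 1 + 0 + 1 + 0 + 1 + 1 + 1 + 0 + 2 + 1 + 1 + 0 + 0 + 1 + 1 + 0 + 1 + 2 + 1 + 2 + 1 = 23
distinct = 351 − 23 = 328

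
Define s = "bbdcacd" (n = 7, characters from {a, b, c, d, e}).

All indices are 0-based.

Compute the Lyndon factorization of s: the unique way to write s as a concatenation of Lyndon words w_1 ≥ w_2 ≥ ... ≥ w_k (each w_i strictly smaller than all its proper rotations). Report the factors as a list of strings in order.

["bbdc", "acd"]

emit factor 1: 'bbdc' (i=0, period=4)
emit factor 2: 'acd' (i=4, period=3)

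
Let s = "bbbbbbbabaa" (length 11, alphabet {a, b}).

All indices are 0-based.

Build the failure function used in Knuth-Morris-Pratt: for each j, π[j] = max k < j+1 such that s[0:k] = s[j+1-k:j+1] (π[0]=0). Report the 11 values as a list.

[0, 1, 2, 3, 4, 5, 6, 0, 1, 0, 0]

π[0] = 0
j=1 s[j]='b': π[1]=1 (border 'b')
j=2 s[j]='b': π[2]=2 (border 'bb')
j=3 s[j]='b': π[3]=3 (border 'bbb')
j=4 s[j]='b': π[4]=4 (border 'bbbb')
j=5 s[j]='b': π[5]=5 (border 'bbbbb')
j=6 s[j]='b': π[6]=6 (border 'bbbbbb')
j=7 s[j]='a': k: 6→5→4→3→2→1→0; π[7]=0 (border '')
j=8 s[j]='b': π[8]=1 (border 'b')
j=9 s[j]='a': k: 1→0; π[9]=0 (border '')
j=10 s[j]='a': π[10]=0 (border '')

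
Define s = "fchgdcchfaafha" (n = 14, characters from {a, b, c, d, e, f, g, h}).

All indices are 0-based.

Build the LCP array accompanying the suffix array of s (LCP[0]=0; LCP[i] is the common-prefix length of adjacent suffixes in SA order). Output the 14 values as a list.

[0, 1, 1, 0, 1, 2, 0, 0, 1, 1, 0, 0, 1, 1]

sorted suffixes:
  #0 SA[0]=13  'a'
  #1 SA[1]=9  'aafha'
  #2 SA[2]=10  'afha'
  #3 SA[3]=5  'cchfaafha'
  #4 SA[4]=6  'chfaafha'
  #5 SA[5]=1  'chgdcchfaafha'
  #6 SA[6]=4  'dcchfaafha'
  #7 SA[7]=8  'faafha'
  #8 SA[8]=0  'fchgdcchfaafha'
  #9 SA[9]=11  'fha'
  #10 SA[10]=3  'gdcchfaafha'
  #11 SA[11]=12  'ha'
  #12 SA[12]=7  'hfaafha'
  #13 SA[13]=2  'hgdcchfaafha'

SA = [13, 9, 10, 5, 6, 1, 4, 8, 0, 11, 3, 12, 7, 2]
rank  pair      lcp
   1  s[13:],s[9:]  1  'a'
   2  s[9:],s[10:]  1  'a'
   3  s[10:],s[5:]  0  ''
   4  s[5:],s[6:]  1  'c'
   5  s[6:],s[1:]  2  'ch'
   6  s[1:],s[4:]  0  ''
   7  s[4:],s[8:]  0  ''
   8  s[8:],s[0:]  1  'f'
   9  s[0:],s[11:]  1  'f'
  10  s[11:],s[3:]  0  ''
  11  s[3:],s[12:]  0  ''
  12  s[12:],s[7:]  1  'h'
  13  s[7:],s[2:]  1  'h'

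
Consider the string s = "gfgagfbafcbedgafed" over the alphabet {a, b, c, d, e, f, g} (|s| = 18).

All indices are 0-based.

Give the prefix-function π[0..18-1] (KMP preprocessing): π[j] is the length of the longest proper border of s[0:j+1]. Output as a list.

π[0] = 0
j=1 s[j]='f': π[1]=0 (border '')
j=2 s[j]='g': π[2]=1 (border 'g')
j=3 s[j]='a': k: 1→0; π[3]=0 (border '')
j=4 s[j]='g': π[4]=1 (border 'g')
j=5 s[j]='f': π[5]=2 (border 'gf')
j=6 s[j]='b': k: 2→0; π[6]=0 (border '')
j=7 s[j]='a': π[7]=0 (border '')
j=8 s[j]='f': π[8]=0 (border '')
j=9 s[j]='c': π[9]=0 (border '')
j=10 s[j]='b': π[10]=0 (border '')
j=11 s[j]='e': π[11]=0 (border '')
j=12 s[j]='d': π[12]=0 (border '')
j=13 s[j]='g': π[13]=1 (border 'g')
j=14 s[j]='a': k: 1→0; π[14]=0 (border '')
j=15 s[j]='f': π[15]=0 (border '')
j=16 s[j]='e': π[16]=0 (border '')
j=17 s[j]='d': π[17]=0 (border '')

[0, 0, 1, 0, 1, 2, 0, 0, 0, 0, 0, 0, 0, 1, 0, 0, 0, 0]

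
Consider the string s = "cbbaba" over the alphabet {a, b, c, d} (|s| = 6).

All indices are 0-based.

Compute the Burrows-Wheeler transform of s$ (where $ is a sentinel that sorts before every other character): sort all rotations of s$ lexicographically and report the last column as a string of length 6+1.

rank  rotation last
    0  $cbbaba  a
    1  a$cbbab  b
    2  aba$cbb  b
    3  ba$cbba  a
    4  baba$cb  b
    5  bbaba$c  c
    6  cbbaba$  $

abbabc$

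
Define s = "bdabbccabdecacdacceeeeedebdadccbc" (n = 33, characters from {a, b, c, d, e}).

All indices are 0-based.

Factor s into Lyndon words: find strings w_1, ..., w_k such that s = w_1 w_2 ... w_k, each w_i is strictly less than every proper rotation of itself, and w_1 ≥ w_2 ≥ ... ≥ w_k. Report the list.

["bd", "abbccabdecacdacceeeeedebdadccbc"]

emit factor 1: 'bd' (i=0, period=2)
emit factor 2: 'abbccabdecacdacceeeeedebdadccbc' (i=2, period=31)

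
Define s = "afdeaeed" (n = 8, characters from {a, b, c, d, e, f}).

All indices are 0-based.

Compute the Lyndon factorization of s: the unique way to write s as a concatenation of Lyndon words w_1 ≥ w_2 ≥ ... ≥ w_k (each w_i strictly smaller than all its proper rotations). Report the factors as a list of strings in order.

emit factor 1: 'afde' (i=0, period=4)
emit factor 2: 'aeed' (i=4, period=4)

["afde", "aeed"]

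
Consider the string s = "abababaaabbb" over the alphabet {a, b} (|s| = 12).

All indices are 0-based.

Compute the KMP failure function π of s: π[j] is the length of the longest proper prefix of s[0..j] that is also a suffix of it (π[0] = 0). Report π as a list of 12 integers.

[0, 0, 1, 2, 3, 4, 5, 1, 1, 2, 0, 0]

π[0] = 0
j=1 s[j]='b': π[1]=0 (border '')
j=2 s[j]='a': π[2]=1 (border 'a')
j=3 s[j]='b': π[3]=2 (border 'ab')
j=4 s[j]='a': π[4]=3 (border 'aba')
j=5 s[j]='b': π[5]=4 (border 'abab')
j=6 s[j]='a': π[6]=5 (border 'ababa')
j=7 s[j]='a': k: 5→3→1→0; π[7]=1 (border 'a')
j=8 s[j]='a': k: 1→0; π[8]=1 (border 'a')
j=9 s[j]='b': π[9]=2 (border 'ab')
j=10 s[j]='b': k: 2→0; π[10]=0 (border '')
j=11 s[j]='b': π[11]=0 (border '')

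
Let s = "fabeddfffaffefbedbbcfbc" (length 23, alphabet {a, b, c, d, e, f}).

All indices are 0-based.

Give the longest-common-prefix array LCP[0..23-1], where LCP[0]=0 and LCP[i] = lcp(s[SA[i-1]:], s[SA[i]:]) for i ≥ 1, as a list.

[0, 1, 0, 1, 2, 1, 3, 0, 1, 0, 1, 1, 0, 2, 1, 0, 2, 1, 2, 1, 1, 2, 2]

rank→(start, suffix):
  0 → (1, 'abeddfffaffefbedbbcfbc')
  1 → (9, 'affefbedbbcfbc')
  2 → (17, 'bbcfbc')
  3 → (21, 'bc')
  4 → (18, 'bcfbc')
  5 → (14, 'bedbbcfbc')
  6 → (2, 'beddfffaffefbedbbcfbc')
  7 → (22, 'c')
  8 → (19, 'cfbc')
  9 → (16, 'dbbcfbc')
  10 → (4, 'ddfffaffefbedbbcfbc')
  11 → (5, 'dfffaffefbedbbcfbc')
  12 → (15, 'edbbcfbc')
  13 → (3, 'eddfffaffefbedbbcfbc')
  14 → (12, 'efbedbbcfbc')
  15 → (0, 'fabeddfffaffefbedbbcfbc')
  16 → (8, 'faffefbedbbcfbc')
  17 → (20, 'fbc')
  18 → (13, 'fbedbbcfbc')
  19 → (11, 'fefbedbbcfbc')
  20 → (7, 'ffaffefbedbbcfbc')
  21 → (10, 'ffefbedbbcfbc')
  22 → (6, 'fffaffefbedbbcfbc')

SA = [1, 9, 17, 21, 18, 14, 2, 22, 19, 16, 4, 5, 15, 3, 12, 0, 8, 20, 13, 11, 7, 10, 6]
[i] adj suffixes → lcp
  [1] 1/9 → 1 ('a')
  [2] 9/17 → 0 ('')
  [3] 17/21 → 1 ('b')
  [4] 21/18 → 2 ('bc')
  [5] 18/14 → 1 ('b')
  [6] 14/2 → 3 ('bed')
  [7] 2/22 → 0 ('')
  [8] 22/19 → 1 ('c')
  [9] 19/16 → 0 ('')
  [10] 16/4 → 1 ('d')
  [11] 4/5 → 1 ('d')
  [12] 5/15 → 0 ('')
  [13] 15/3 → 2 ('ed')
  [14] 3/12 → 1 ('e')
  [15] 12/0 → 0 ('')
  [16] 0/8 → 2 ('fa')
  [17] 8/20 → 1 ('f')
  [18] 20/13 → 2 ('fb')
  [19] 13/11 → 1 ('f')
  [20] 11/7 → 1 ('f')
  [21] 7/10 → 2 ('ff')
  [22] 10/6 → 2 ('ff')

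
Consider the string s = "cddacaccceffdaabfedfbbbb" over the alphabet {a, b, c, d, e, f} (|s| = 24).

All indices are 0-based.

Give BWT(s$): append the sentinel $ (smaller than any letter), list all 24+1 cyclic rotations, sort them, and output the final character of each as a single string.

bdadcbbbfaaac$cfdcefcdfbe

rank  rotation                   last
    0  $cddacaccceffdaabfedfbbbb  b
    1  aabfedfbbbb$cddacaccceffd  d
    2  abfedfbbbb$cddacaccceffda  a
    3  acaccceffdaabfedfbbbb$cdd  d
    4  accceffdaabfedfbbbb$cddac  c
    5  b$cddacaccceffdaabfedfbbb  b
    6  bb$cddacaccceffdaabfedfbb  b
    7  bbb$cddacaccceffdaabfedfb  b
    8  bbbb$cddacaccceffdaabfedf  f
    9  bfedfbbbb$cddacaccceffdaa  a
   10  caccceffdaabfedfbbbb$cdda  a
   11  ccceffdaabfedfbbbb$cddaca  a
   12  cceffdaabfedfbbbb$cddacac  c
   13  cddacaccceffdaabfedfbbbb$  $
   14  ceffdaabfedfbbbb$cddacacc  c
   15  daabfedfbbbb$cddacaccceff  f
   16  dacaccceffdaabfedfbbbb$cd  d
   17  ddacaccceffdaabfedfbbbb$c  c
   18  dfbbbb$cddacaccceffdaabfe  e
   19  edfbbbb$cddacaccceffdaabf  f
   20  effdaabfedfbbbb$cddacaccc  c
   21  fbbbb$cddacaccceffdaabfed  d
   22  fdaabfedfbbbb$cddacacccef  f
   23  fedfbbbb$cddacaccceffdaab  b
   24  ffdaabfedfbbbb$cddacaccce  e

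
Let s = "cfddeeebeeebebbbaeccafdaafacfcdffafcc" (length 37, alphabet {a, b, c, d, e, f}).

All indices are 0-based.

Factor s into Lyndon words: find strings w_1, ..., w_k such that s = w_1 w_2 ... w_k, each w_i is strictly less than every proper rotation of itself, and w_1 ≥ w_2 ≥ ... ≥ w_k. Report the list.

emit factor 1: 'cfddeee' (i=0, period=7)
emit factor 2: 'beee' (i=7, period=4)
emit factor 3: 'be' (i=11, period=2)
emit factor 4: 'b' (i=13, period=1)
emit factor 5: 'b' (i=14, period=1)
emit factor 6: 'b' (i=15, period=1)
emit factor 7: 'aeccafd' (i=16, period=7)
emit factor 8: 'aafacfcdffafcc' (i=23, period=14)

["cfddeee", "beee", "be", "b", "b", "b", "aeccafd", "aafacfcdffafcc"]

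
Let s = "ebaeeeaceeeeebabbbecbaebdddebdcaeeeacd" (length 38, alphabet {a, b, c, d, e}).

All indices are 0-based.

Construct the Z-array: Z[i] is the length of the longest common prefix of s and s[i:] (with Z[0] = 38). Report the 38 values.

Z[0]=38
i=1: outside box; Z[1]=0
i=2: outside box; Z[2]=0
i=3: outside box; Z[3]=1 scan→box=[3,4)
i=4: outside box; Z[4]=1 scan→box=[4,5)
i=5: outside box; Z[5]=1 scan→box=[5,6)
i=6: outside box; Z[6]=0
i=7: outside box; Z[7]=0
i=8: outside box; Z[8]=1 scan→box=[8,9)
i=9: outside box; Z[9]=1 scan→box=[9,10)
i=10: outside box; Z[10]=1 scan→box=[10,11)
i=11: outside box; Z[11]=1 scan→box=[11,12)
i=12: outside box; Z[12]=3 scan→box=[12,15)
i=13: min(r-i=2, Z[1]=0)=0; Z[13]=0
i=14: min(r-i=1, Z[2]=0)=0; Z[14]=0
i=15: outside box; Z[15]=0
i=16: outside box; Z[16]=0
i=17: outside box; Z[17]=0
i=18: outside box; Z[18]=1 scan→box=[18,19)
i=19: outside box; Z[19]=0
i=20: outside box; Z[20]=0
i=21: outside box; Z[21]=0
i=22: outside box; Z[22]=2 scan→box=[22,24)
i=23: min(r-i=1, Z[1]=0)=0; Z[23]=0
i=24: outside box; Z[24]=0
i=25: outside box; Z[25]=0
i=26: outside box; Z[26]=0
i=27: outside box; Z[27]=2 scan→box=[27,29)
i=28: min(r-i=1, Z[1]=0)=0; Z[28]=0
i=29: outside box; Z[29]=0
i=30: outside box; Z[30]=0
i=31: outside box; Z[31]=0
i=32: outside box; Z[32]=1 scan→box=[32,33)
i=33: outside box; Z[33]=1 scan→box=[33,34)
i=34: outside box; Z[34]=1 scan→box=[34,35)
i=35: outside box; Z[35]=0
i=36: outside box; Z[36]=0
i=37: outside box; Z[37]=0

[38, 0, 0, 1, 1, 1, 0, 0, 1, 1, 1, 1, 3, 0, 0, 0, 0, 0, 1, 0, 0, 0, 2, 0, 0, 0, 0, 2, 0, 0, 0, 0, 1, 1, 1, 0, 0, 0]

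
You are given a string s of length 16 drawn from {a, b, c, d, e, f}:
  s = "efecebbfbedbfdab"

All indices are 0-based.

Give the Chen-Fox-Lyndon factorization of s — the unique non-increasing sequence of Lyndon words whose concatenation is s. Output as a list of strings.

emit factor 1: 'ef' (i=0, period=2)
emit factor 2: 'e' (i=2, period=1)
emit factor 3: 'ce' (i=3, period=2)
emit factor 4: 'bbfbedbfd' (i=5, period=9)
emit factor 5: 'ab' (i=14, period=2)

["ef", "e", "ce", "bbfbedbfd", "ab"]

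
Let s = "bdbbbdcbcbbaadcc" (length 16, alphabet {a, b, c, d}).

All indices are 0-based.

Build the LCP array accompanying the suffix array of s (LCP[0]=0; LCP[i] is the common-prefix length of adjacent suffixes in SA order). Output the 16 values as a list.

[0, 1, 0, 1, 2, 2, 1, 1, 2, 0, 1, 2, 1, 0, 1, 2]

rank | idx | suffix
   0 |  11 | aadcc
   1 |  12 | adcc
   2 |  10 | baadcc
   3 |   9 | bbaadcc
   4 |   2 | bbbdcbcbbaadcc
   5 |   3 | bbdcbcbbaadcc
   6 |   7 | bcbbaadcc
   7 |   0 | bdbbbdcbcbbaadcc
   8 |   4 | bdcbcbbaadcc
   9 |  15 | c
  10 |   8 | cbbaadcc
  11 |   6 | cbcbbaadcc
  12 |  14 | cc
  13 |   1 | dbbbdcbcbbaadcc
  14 |   5 | dcbcbbaadcc
  15 |  13 | dcc

SA = [11, 12, 10, 9, 2, 3, 7, 0, 4, 15, 8, 6, 14, 1, 5, 13]
rank  pair      lcp
   1  s[11:],s[12:]  1  'a'
   2  s[12:],s[10:]  0  ''
   3  s[10:],s[9:]  1  'b'
   4  s[9:],s[2:]  2  'bb'
   5  s[2:],s[3:]  2  'bb'
   6  s[3:],s[7:]  1  'b'
   7  s[7:],s[0:]  1  'b'
   8  s[0:],s[4:]  2  'bd'
   9  s[4:],s[15:]  0  ''
  10  s[15:],s[8:]  1  'c'
  11  s[8:],s[6:]  2  'cb'
  12  s[6:],s[14:]  1  'c'
  13  s[14:],s[1:]  0  ''
  14  s[1:],s[5:]  1  'd'
  15  s[5:],s[13:]  2  'dc'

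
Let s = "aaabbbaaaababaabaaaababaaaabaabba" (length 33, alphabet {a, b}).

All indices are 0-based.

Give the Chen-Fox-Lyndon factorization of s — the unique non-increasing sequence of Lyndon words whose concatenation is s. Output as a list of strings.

["aaabbb", "aaaababaab", "aaaabab", "aaaabaabb", "a"]

emit factor 1: 'aaabbb' (i=0, period=6)
emit factor 2: 'aaaababaab' (i=6, period=10)
emit factor 3: 'aaaabab' (i=16, period=7)
emit factor 4: 'aaaabaabb' (i=23, period=9)
emit factor 5: 'a' (i=32, period=1)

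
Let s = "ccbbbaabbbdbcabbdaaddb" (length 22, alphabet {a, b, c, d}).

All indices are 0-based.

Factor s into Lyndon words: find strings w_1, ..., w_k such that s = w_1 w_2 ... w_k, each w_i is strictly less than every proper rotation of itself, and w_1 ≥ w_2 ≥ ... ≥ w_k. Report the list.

emit factor 1: 'c' (i=0, period=1)
emit factor 2: 'c' (i=1, period=1)
emit factor 3: 'b' (i=2, period=1)
emit factor 4: 'b' (i=3, period=1)
emit factor 5: 'b' (i=4, period=1)
emit factor 6: 'aabbbdbcabbdaaddb' (i=5, period=17)

["c", "c", "b", "b", "b", "aabbbdbcabbdaaddb"]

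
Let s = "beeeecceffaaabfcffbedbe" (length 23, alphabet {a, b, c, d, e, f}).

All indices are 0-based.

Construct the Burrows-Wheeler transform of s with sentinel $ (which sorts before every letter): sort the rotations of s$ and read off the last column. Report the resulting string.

rank  rotation                  last
    0  $beeeecceffaaabfcffbedbe  e
    1  aaabfcffbedbe$beeeecceff  f
    2  aabfcffbedbe$beeeecceffa  a
    3  abfcffbedbe$beeeecceffaa  a
    4  be$beeeecceffaaabfcffbed  d
    5  bedbe$beeeecceffaaabfcff  f
    6  beeeecceffaaabfcffbedbe$  $
    7  bfcffbedbe$beeeecceffaaa  a
    8  cceffaaabfcffbedbe$beeee  e
    9  ceffaaabfcffbedbe$beeeec  c
   10  cffbedbe$beeeecceffaaabf  f
   11  dbe$beeeecceffaaabfcffbe  e
   12  e$beeeecceffaaabfcffbedb  b
   13  ecceffaaabfcffbedbe$beee  e
   14  edbe$beeeecceffaaabfcffb  b
   15  eecceffaaabfcffbedbe$bee  e
   16  eeecceffaaabfcffbedbe$be  e
   17  eeeecceffaaabfcffbedbe$b  b
   18  effaaabfcffbedbe$beeeecc  c
   19  faaabfcffbedbe$beeeeccef  f
   20  fbedbe$beeeecceffaaabfcf  f
   21  fcffbedbe$beeeecceffaaab  b
   22  ffaaabfcffbedbe$beeeecce  e
   23  ffbedbe$beeeecceffaaabfc  c

efaadf$aecfebebeebcffbec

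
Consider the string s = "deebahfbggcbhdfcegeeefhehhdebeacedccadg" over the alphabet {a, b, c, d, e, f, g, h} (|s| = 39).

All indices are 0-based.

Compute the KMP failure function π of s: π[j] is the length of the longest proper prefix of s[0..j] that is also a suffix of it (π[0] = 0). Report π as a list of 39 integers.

π[0] = 0
j=1 s[j]='e': π[1]=0 (border '')
j=2 s[j]='e': π[2]=0 (border '')
j=3 s[j]='b': π[3]=0 (border '')
j=4 s[j]='a': π[4]=0 (border '')
j=5 s[j]='h': π[5]=0 (border '')
j=6 s[j]='f': π[6]=0 (border '')
j=7 s[j]='b': π[7]=0 (border '')
j=8 s[j]='g': π[8]=0 (border '')
j=9 s[j]='g': π[9]=0 (border '')
j=10 s[j]='c': π[10]=0 (border '')
j=11 s[j]='b': π[11]=0 (border '')
j=12 s[j]='h': π[12]=0 (border '')
j=13 s[j]='d': π[13]=1 (border 'd')
j=14 s[j]='f': k: 1→0; π[14]=0 (border '')
j=15 s[j]='c': π[15]=0 (border '')
j=16 s[j]='e': π[16]=0 (border '')
j=17 s[j]='g': π[17]=0 (border '')
j=18 s[j]='e': π[18]=0 (border '')
j=19 s[j]='e': π[19]=0 (border '')
j=20 s[j]='e': π[20]=0 (border '')
j=21 s[j]='f': π[21]=0 (border '')
j=22 s[j]='h': π[22]=0 (border '')
j=23 s[j]='e': π[23]=0 (border '')
j=24 s[j]='h': π[24]=0 (border '')
j=25 s[j]='h': π[25]=0 (border '')
j=26 s[j]='d': π[26]=1 (border 'd')
j=27 s[j]='e': π[27]=2 (border 'de')
j=28 s[j]='b': k: 2→0; π[28]=0 (border '')
j=29 s[j]='e': π[29]=0 (border '')
j=30 s[j]='a': π[30]=0 (border '')
j=31 s[j]='c': π[31]=0 (border '')
j=32 s[j]='e': π[32]=0 (border '')
j=33 s[j]='d': π[33]=1 (border 'd')
j=34 s[j]='c': k: 1→0; π[34]=0 (border '')
j=35 s[j]='c': π[35]=0 (border '')
j=36 s[j]='a': π[36]=0 (border '')
j=37 s[j]='d': π[37]=1 (border 'd')
j=38 s[j]='g': k: 1→0; π[38]=0 (border '')

[0, 0, 0, 0, 0, 0, 0, 0, 0, 0, 0, 0, 0, 1, 0, 0, 0, 0, 0, 0, 0, 0, 0, 0, 0, 0, 1, 2, 0, 0, 0, 0, 0, 1, 0, 0, 0, 1, 0]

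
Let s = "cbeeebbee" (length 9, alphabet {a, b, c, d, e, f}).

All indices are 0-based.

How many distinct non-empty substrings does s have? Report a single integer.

rank→(start, suffix):
  0 → (5, 'bbee')
  1 → (6, 'bee')
  2 → (1, 'beeebbee')
  3 → (0, 'cbeeebbee')
  4 → (8, 'e')
  5 → (4, 'ebbee')
  6 → (7, 'ee')
  7 → (3, 'eebbee')
  8 → (2, 'eeebbee')

SA = [5, 6, 1, 0, 8, 4, 7, 3, 2]
i: (SA[i-1],SA[i]) lcp shared
  1: (5,6) 1 'b'
  2: (6,1) 3 'bee'
  3: (1,0) 0 ''
  4: (0,8) 0 ''
  5: (8,4) 1 'e'
  6: (4,7) 1 'e'
  7: (7,3) 2 'ee'
  8: (3,2) 2 'ee'

n(n+1)/2 = 9·10/2 = 45
Σ LCP = 0 + 1 + 3 + 0 + 0 + 1 + 1 + 2 + 2 = 10
distinct = 45 − 10 = 35

35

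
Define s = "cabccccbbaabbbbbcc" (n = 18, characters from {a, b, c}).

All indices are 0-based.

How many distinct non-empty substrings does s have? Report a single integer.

rank→(start, suffix):
  0 → (9, 'aabbbbbcc')
  1 → (10, 'abbbbbcc')
  2 → (1, 'abccccbbaabbbbbcc')
  3 → (8, 'baabbbbbcc')
  4 → (7, 'bbaabbbbbcc')
  5 → (11, 'bbbbbcc')
  6 → (12, 'bbbbcc')
  7 → (13, 'bbbcc')
  8 → (14, 'bbcc')
  9 → (15, 'bcc')
  10 → (2, 'bccccbbaabbbbbcc')
  11 → (17, 'c')
  12 → (0, 'cabccccbbaabbbbbcc')
  13 → (6, 'cbbaabbbbbcc')
  14 → (16, 'cc')
  15 → (5, 'ccbbaabbbbbcc')
  16 → (4, 'cccbbaabbbbbcc')
  17 → (3, 'ccccbbaabbbbbcc')

SA = [9, 10, 1, 8, 7, 11, 12, 13, 14, 15, 2, 17, 0, 6, 16, 5, 4, 3]
rank  pair      lcp
   1  s[9:],s[10:]  1  'a'
   2  s[10:],s[1:]  2  'ab'
   3  s[1:],s[8:]  0  ''
   4  s[8:],s[7:]  1  'b'
   5  s[7:],s[11:]  2  'bb'
   6  s[11:],s[12:]  4  'bbbb'
   7  s[12:],s[13:]  3  'bbb'
   8  s[13:],s[14:]  2  'bb'
   9  s[14:],s[15:]  1  'b'
  10  s[15:],s[2:]  3  'bcc'
  11  s[2:],s[17:]  0  ''
  12  s[17:],s[0:]  1  'c'
  13  s[0:],s[6:]  1  'c'
  14  s[6:],s[16:]  1  'c'
  15  s[16:],s[5:]  2  'cc'
  16  s[5:],s[4:]  2  'cc'
  17  s[4:],s[3:]  3  'ccc'

n(n+1)/2 = 18·19/2 = 171
Σ LCP = 0 + 1 + 2 + 0 + 1 + 2 + 4 + 3 + 2 + 1 + 3 + 0 + 1 + 1 + 1 + 2 + 2 + 3 = 29
distinct = 171 − 29 = 142

142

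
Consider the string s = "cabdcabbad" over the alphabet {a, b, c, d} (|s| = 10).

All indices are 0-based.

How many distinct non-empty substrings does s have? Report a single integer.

rank→(start, suffix):
  0 → (5, 'abbad')
  1 → (1, 'abdcabbad')
  2 → (8, 'ad')
  3 → (7, 'bad')
  4 → (6, 'bbad')
  5 → (2, 'bdcabbad')
  6 → (4, 'cabbad')
  7 → (0, 'cabdcabbad')
  8 → (9, 'd')
  9 → (3, 'dcabbad')

SA = [5, 1, 8, 7, 6, 2, 4, 0, 9, 3]
rank  pair      lcp
   1  s[5:],s[1:]  2  'ab'
   2  s[1:],s[8:]  1  'a'
   3  s[8:],s[7:]  0  ''
   4  s[7:],s[6:]  1  'b'
   5  s[6:],s[2:]  1  'b'
   6  s[2:],s[4:]  0  ''
   7  s[4:],s[0:]  3  'cab'
   8  s[0:],s[9:]  0  ''
   9  s[9:],s[3:]  1  'd'

n(n+1)/2 = 10·11/2 = 55
Σ LCP = 0 + 2 + 1 + 0 + 1 + 1 + 0 + 3 + 0 + 1 = 9
distinct = 55 − 9 = 46

46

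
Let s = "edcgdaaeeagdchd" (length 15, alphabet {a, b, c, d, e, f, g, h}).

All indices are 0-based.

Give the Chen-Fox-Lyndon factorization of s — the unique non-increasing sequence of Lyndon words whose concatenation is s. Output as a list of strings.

emit factor 1: 'e' (i=0, period=1)
emit factor 2: 'd' (i=1, period=1)
emit factor 3: 'cgd' (i=2, period=3)
emit factor 4: 'aaeeagdchd' (i=5, period=10)

["e", "d", "cgd", "aaeeagdchd"]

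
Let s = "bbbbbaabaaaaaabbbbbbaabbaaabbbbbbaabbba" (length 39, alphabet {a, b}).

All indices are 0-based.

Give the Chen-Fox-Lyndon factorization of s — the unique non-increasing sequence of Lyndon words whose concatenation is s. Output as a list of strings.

emit factor 1: 'b' (i=0, period=1)
emit factor 2: 'b' (i=1, period=1)
emit factor 3: 'b' (i=2, period=1)
emit factor 4: 'b' (i=3, period=1)
emit factor 5: 'b' (i=4, period=1)
emit factor 6: 'aab' (i=5, period=3)
emit factor 7: 'aaaaaabbbbbbaabbaaabbbbbbaabbb' (i=8, period=30)
emit factor 8: 'a' (i=38, period=1)

["b", "b", "b", "b", "b", "aab", "aaaaaabbbbbbaabbaaabbbbbbaabbb", "a"]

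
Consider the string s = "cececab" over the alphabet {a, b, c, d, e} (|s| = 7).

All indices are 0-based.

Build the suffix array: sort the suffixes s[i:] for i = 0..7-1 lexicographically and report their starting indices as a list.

[5, 6, 4, 2, 0, 3, 1]

rank | idx | suffix
   0 |   5 | ab
   1 |   6 | b
   2 |   4 | cab
   3 |   2 | cecab
   4 |   0 | cececab
   5 |   3 | ecab
   6 |   1 | ececab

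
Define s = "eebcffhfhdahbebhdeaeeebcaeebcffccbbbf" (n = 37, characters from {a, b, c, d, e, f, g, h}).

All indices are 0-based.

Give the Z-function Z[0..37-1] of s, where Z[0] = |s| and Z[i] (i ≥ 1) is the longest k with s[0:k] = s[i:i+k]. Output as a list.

[37, 1, 0, 0, 0, 0, 0, 0, 0, 0, 0, 0, 0, 1, 0, 0, 0, 1, 0, 2, 4, 1, 0, 0, 0, 6, 1, 0, 0, 0, 0, 0, 0, 0, 0, 0, 0]

Z[0]=37
i=1: fresh scan; Z[1]=1 grow→box=[1,2)
i=2: fresh scan; Z[2]=0
i=3: fresh scan; Z[3]=0
i=4: fresh scan; Z[4]=0
i=5: fresh scan; Z[5]=0
i=6: fresh scan; Z[6]=0
i=7: fresh scan; Z[7]=0
i=8: fresh scan; Z[8]=0
i=9: fresh scan; Z[9]=0
i=10: fresh scan; Z[10]=0
i=11: fresh scan; Z[11]=0
i=12: fresh scan; Z[12]=0
i=13: fresh scan; Z[13]=1 grow→box=[13,14)
i=14: fresh scan; Z[14]=0
i=15: fresh scan; Z[15]=0
i=16: fresh scan; Z[16]=0
i=17: fresh scan; Z[17]=1 grow→box=[17,18)
i=18: fresh scan; Z[18]=0
i=19: fresh scan; Z[19]=2 grow→box=[19,21)
i=20: min(r-i=1, Z[1]=1)=1; Z[20]=4 grow→box=[20,24)
i=21: min(r-i=3, Z[1]=1)=1; Z[21]=1
i=22: min(r-i=2, Z[2]=0)=0; Z[22]=0
i=23: min(r-i=1, Z[3]=0)=0; Z[23]=0
i=24: fresh scan; Z[24]=0
i=25: fresh scan; Z[25]=6 grow→box=[25,31)
i=26: min(r-i=5, Z[1]=1)=1; Z[26]=1
i=27: min(r-i=4, Z[2]=0)=0; Z[27]=0
i=28: min(r-i=3, Z[3]=0)=0; Z[28]=0
i=29: min(r-i=2, Z[4]=0)=0; Z[29]=0
i=30: min(r-i=1, Z[5]=0)=0; Z[30]=0
i=31: fresh scan; Z[31]=0
i=32: fresh scan; Z[32]=0
i=33: fresh scan; Z[33]=0
i=34: fresh scan; Z[34]=0
i=35: fresh scan; Z[35]=0
i=36: fresh scan; Z[36]=0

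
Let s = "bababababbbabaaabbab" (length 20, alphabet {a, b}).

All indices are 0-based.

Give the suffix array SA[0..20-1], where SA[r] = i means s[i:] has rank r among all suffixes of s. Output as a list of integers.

[13, 14, 18, 11, 1, 3, 5, 15, 7, 19, 12, 17, 10, 0, 2, 4, 6, 16, 9, 8]

rank | idx | suffix
   0 |  13 | aaabbab
   1 |  14 | aabbab
   2 |  18 | ab
   3 |  11 | abaaabbab
   4 |   1 | ababababbbabaaabbab
   5 |   3 | abababbbabaaabbab
   6 |   5 | ababbbabaaabbab
   7 |  15 | abbab
   8 |   7 | abbbabaaabbab
   9 |  19 | b
  10 |  12 | baaabbab
  11 |  17 | bab
  12 |  10 | babaaabbab
  13 |   0 | bababababbbabaaabbab
  14 |   2 | babababbbabaaabbab
  15 |   4 | bababbbabaaabbab
  16 |   6 | babbbabaaabbab
  17 |  16 | bbab
  18 |   9 | bbabaaabbab
  19 |   8 | bbbabaaabbab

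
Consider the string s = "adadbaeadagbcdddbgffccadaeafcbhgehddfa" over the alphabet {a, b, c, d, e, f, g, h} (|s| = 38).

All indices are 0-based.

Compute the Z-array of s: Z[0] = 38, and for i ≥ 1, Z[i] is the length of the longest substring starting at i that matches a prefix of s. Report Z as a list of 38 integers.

[38, 0, 2, 0, 0, 1, 0, 3, 0, 1, 0, 0, 0, 0, 0, 0, 0, 0, 0, 0, 0, 0, 3, 0, 1, 0, 1, 0, 0, 0, 0, 0, 0, 0, 0, 0, 0, 1]

Z[0]=38
i=1: fresh scan; Z[1]=0
i=2: fresh scan; Z[2]=2 grow→box=[2,4)
i=3: min(r-i=1, Z[1]=0)=0; Z[3]=0
i=4: fresh scan; Z[4]=0
i=5: fresh scan; Z[5]=1 grow→box=[5,6)
i=6: fresh scan; Z[6]=0
i=7: fresh scan; Z[7]=3 grow→box=[7,10)
i=8: min(r-i=2, Z[1]=0)=0; Z[8]=0
i=9: min(r-i=1, Z[2]=2)=1; Z[9]=1
i=10: fresh scan; Z[10]=0
i=11: fresh scan; Z[11]=0
i=12: fresh scan; Z[12]=0
i=13: fresh scan; Z[13]=0
i=14: fresh scan; Z[14]=0
i=15: fresh scan; Z[15]=0
i=16: fresh scan; Z[16]=0
i=17: fresh scan; Z[17]=0
i=18: fresh scan; Z[18]=0
i=19: fresh scan; Z[19]=0
i=20: fresh scan; Z[20]=0
i=21: fresh scan; Z[21]=0
i=22: fresh scan; Z[22]=3 grow→box=[22,25)
i=23: min(r-i=2, Z[1]=0)=0; Z[23]=0
i=24: min(r-i=1, Z[2]=2)=1; Z[24]=1
i=25: fresh scan; Z[25]=0
i=26: fresh scan; Z[26]=1 grow→box=[26,27)
i=27: fresh scan; Z[27]=0
i=28: fresh scan; Z[28]=0
i=29: fresh scan; Z[29]=0
i=30: fresh scan; Z[30]=0
i=31: fresh scan; Z[31]=0
i=32: fresh scan; Z[32]=0
i=33: fresh scan; Z[33]=0
i=34: fresh scan; Z[34]=0
i=35: fresh scan; Z[35]=0
i=36: fresh scan; Z[36]=0
i=37: fresh scan; Z[37]=1 grow→box=[37,38)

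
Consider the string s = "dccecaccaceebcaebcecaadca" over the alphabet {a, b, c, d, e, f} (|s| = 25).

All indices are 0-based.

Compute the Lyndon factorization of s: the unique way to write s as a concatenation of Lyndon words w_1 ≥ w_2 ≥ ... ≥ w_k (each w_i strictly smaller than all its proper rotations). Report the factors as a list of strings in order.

["d", "cce", "c", "accaceebcaebcec", "aadc", "a"]

emit factor 1: 'd' (i=0, period=1)
emit factor 2: 'cce' (i=1, period=3)
emit factor 3: 'c' (i=4, period=1)
emit factor 4: 'accaceebcaebcec' (i=5, period=15)
emit factor 5: 'aadc' (i=20, period=4)
emit factor 6: 'a' (i=24, period=1)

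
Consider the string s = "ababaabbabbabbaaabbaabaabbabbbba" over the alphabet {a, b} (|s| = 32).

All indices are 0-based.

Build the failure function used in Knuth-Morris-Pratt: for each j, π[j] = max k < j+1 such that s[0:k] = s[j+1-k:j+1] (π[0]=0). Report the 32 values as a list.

[0, 0, 1, 2, 3, 1, 2, 0, 1, 2, 0, 1, 2, 0, 1, 1, 1, 2, 0, 1, 1, 2, 3, 1, 2, 0, 1, 2, 0, 0, 0, 1]

π[0] = 0
j=1 s[j]='b': π[1]=0 (border '')
j=2 s[j]='a': π[2]=1 (border 'a')
j=3 s[j]='b': π[3]=2 (border 'ab')
j=4 s[j]='a': π[4]=3 (border 'aba')
j=5 s[j]='a': k: 3→1→0; π[5]=1 (border 'a')
j=6 s[j]='b': π[6]=2 (border 'ab')
j=7 s[j]='b': k: 2→0; π[7]=0 (border '')
j=8 s[j]='a': π[8]=1 (border 'a')
j=9 s[j]='b': π[9]=2 (border 'ab')
j=10 s[j]='b': k: 2→0; π[10]=0 (border '')
j=11 s[j]='a': π[11]=1 (border 'a')
j=12 s[j]='b': π[12]=2 (border 'ab')
j=13 s[j]='b': k: 2→0; π[13]=0 (border '')
j=14 s[j]='a': π[14]=1 (border 'a')
j=15 s[j]='a': k: 1→0; π[15]=1 (border 'a')
j=16 s[j]='a': k: 1→0; π[16]=1 (border 'a')
j=17 s[j]='b': π[17]=2 (border 'ab')
j=18 s[j]='b': k: 2→0; π[18]=0 (border '')
j=19 s[j]='a': π[19]=1 (border 'a')
j=20 s[j]='a': k: 1→0; π[20]=1 (border 'a')
j=21 s[j]='b': π[21]=2 (border 'ab')
j=22 s[j]='a': π[22]=3 (border 'aba')
j=23 s[j]='a': k: 3→1→0; π[23]=1 (border 'a')
j=24 s[j]='b': π[24]=2 (border 'ab')
j=25 s[j]='b': k: 2→0; π[25]=0 (border '')
j=26 s[j]='a': π[26]=1 (border 'a')
j=27 s[j]='b': π[27]=2 (border 'ab')
j=28 s[j]='b': k: 2→0; π[28]=0 (border '')
j=29 s[j]='b': π[29]=0 (border '')
j=30 s[j]='b': π[30]=0 (border '')
j=31 s[j]='a': π[31]=1 (border 'a')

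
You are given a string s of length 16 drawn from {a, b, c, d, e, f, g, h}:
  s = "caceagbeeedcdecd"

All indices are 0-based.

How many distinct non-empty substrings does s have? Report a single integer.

rank | idx | suffix
   0 |   1 | aceagbeeedcdecd
   1 |   4 | agbeeedcdecd
   2 |   6 | beeedcdecd
   3 |   0 | caceagbeeedcdecd
   4 |  14 | cd
   5 |  11 | cdecd
   6 |   2 | ceagbeeedcdecd
   7 |  15 | d
   8 |  10 | dcdecd
   9 |  12 | decd
  10 |   3 | eagbeeedcdecd
  11 |  13 | ecd
  12 |   9 | edcdecd
  13 |   8 | eedcdecd
  14 |   7 | eeedcdecd
  15 |   5 | gbeeedcdecd

SA = [1, 4, 6, 0, 14, 11, 2, 15, 10, 12, 3, 13, 9, 8, 7, 5]
rank  pair      lcp
   1  s[1:],s[4:]  1  'a'
   2  s[4:],s[6:]  0  ''
   3  s[6:],s[0:]  0  ''
   4  s[0:],s[14:]  1  'c'
   5  s[14:],s[11:]  2  'cd'
   6  s[11:],s[2:]  1  'c'
   7  s[2:],s[15:]  0  ''
   8  s[15:],s[10:]  1  'd'
   9  s[10:],s[12:]  1  'd'
  10  s[12:],s[3:]  0  ''
  11  s[3:],s[13:]  1  'e'
  12  s[13:],s[9:]  1  'e'
  13  s[9:],s[8:]  1  'e'
  14  s[8:],s[7:]  2  'ee'
  15  s[7:],s[5:]  0  ''

n(n+1)/2 = 16·17/2 = 136
Σ LCP = 0 + 1 + 0 + 0 + 1 + 2 + 1 + 0 + 1 + 1 + 0 + 1 + 1 + 1 + 2 + 0 = 12
distinct = 136 − 12 = 124

124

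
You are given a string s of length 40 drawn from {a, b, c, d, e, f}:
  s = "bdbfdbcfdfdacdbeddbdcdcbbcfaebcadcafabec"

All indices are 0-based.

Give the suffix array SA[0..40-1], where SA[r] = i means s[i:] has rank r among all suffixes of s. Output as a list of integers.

rank→(start, suffix):
  0 → (36, 'abec')
  1 → (11, 'acdbeddbdcdcbbcfaebcadcafabec')
  2 → (31, 'adcafabec')
  3 → (27, 'aebcadcafabec')
  4 → (34, 'afabec')
  5 → (23, 'bbcfaebcadcafabec')
  6 → (29, 'bcadcafabec')
  7 → (24, 'bcfaebcadcafabec')
  8 → (5, 'bcfdfdacdbeddbdcdcbbcfaebcadcafabec')
  9 → (0, 'bdbfdbcfdfdacdbeddbdcdcbbcfaebcadcafabec')
  10 → (18, 'bdcdcbbcfaebcadcafabec')
  11 → (37, 'bec')
  12 → (14, 'beddbdcdcbbcfaebcadcafabec')
  13 → (2, 'bfdbcfdfdacdbeddbdcdcbbcfaebcadcafabec')
  14 → (39, 'c')
  15 → (30, 'cadcafabec')
  16 → (33, 'cafabec')
  17 → (22, 'cbbcfaebcadcafabec')
  18 → (12, 'cdbeddbdcdcbbcfaebcadcafabec')
  19 → (20, 'cdcbbcfaebcadcafabec')
  20 → (25, 'cfaebcadcafabec')
  21 → (6, 'cfdfdacdbeddbdcdcbbcfaebcadcafabec')
  22 → (10, 'dacdbeddbdcdcbbcfaebcadcafabec')
  23 → (4, 'dbcfdfdacdbeddbdcdcbbcfaebcadcafabec')
  24 → (17, 'dbdcdcbbcfaebcadcafabec')
  25 → (13, 'dbeddbdcdcbbcfaebcadcafabec')
  26 → (1, 'dbfdbcfdfdacdbeddbdcdcbbcfaebcadcafabec')
  27 → (32, 'dcafabec')
  28 → (21, 'dcbbcfaebcadcafabec')
  29 → (19, 'dcdcbbcfaebcadcafabec')
  30 → (16, 'ddbdcdcbbcfaebcadcafabec')
  31 → (8, 'dfdacdbeddbdcdcbbcfaebcadcafabec')
  32 → (28, 'ebcadcafabec')
  33 → (38, 'ec')
  34 → (15, 'eddbdcdcbbcfaebcadcafabec')
  35 → (35, 'fabec')
  36 → (26, 'faebcadcafabec')
  37 → (9, 'fdacdbeddbdcdcbbcfaebcadcafabec')
  38 → (3, 'fdbcfdfdacdbeddbdcdcbbcfaebcadcafabec')
  39 → (7, 'fdfdacdbeddbdcdcbbcfaebcadcafabec')

[36, 11, 31, 27, 34, 23, 29, 24, 5, 0, 18, 37, 14, 2, 39, 30, 33, 22, 12, 20, 25, 6, 10, 4, 17, 13, 1, 32, 21, 19, 16, 8, 28, 38, 15, 35, 26, 9, 3, 7]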